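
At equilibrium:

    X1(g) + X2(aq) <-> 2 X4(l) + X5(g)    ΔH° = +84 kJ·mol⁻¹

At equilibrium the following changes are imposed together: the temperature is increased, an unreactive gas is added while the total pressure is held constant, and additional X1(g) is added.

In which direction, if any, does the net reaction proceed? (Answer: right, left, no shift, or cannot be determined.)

right

The forward reaction is endothermic. Raising T favours the endothermic direction — shift to the right.
Adding inert gas at constant total pressure expands the volume, scaling every reacting partial pressure by the same factor. Δn_gas = 1 − 1 = 0, so Q is unchanged — no shift.
Adding X1 (g), a reactant, drives the reaction to the right.
Only the nonzero effect(s) matter; the net shift is to the right.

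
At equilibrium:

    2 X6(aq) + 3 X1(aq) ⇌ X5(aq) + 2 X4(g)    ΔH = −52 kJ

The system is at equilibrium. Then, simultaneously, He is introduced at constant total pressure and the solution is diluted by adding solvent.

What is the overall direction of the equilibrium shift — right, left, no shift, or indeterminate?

Adding inert gas at constant total pressure expands the volume and lowers every reacting partial pressure. With Δn_gas = 2 − 0 = +2, Q moves away from K toward the side with fewer gas moles, so the system shifts toward the side with more gas moles — to the right.
Dilution lowers every aqueous concentration by the same factor. Δn_aq = 1 − 5 = -4, so the system shifts toward the side with more dissolved moles — to the left.
The individual effects push in opposite directions; without quantitative information the net direction cannot be determined.

cannot be determined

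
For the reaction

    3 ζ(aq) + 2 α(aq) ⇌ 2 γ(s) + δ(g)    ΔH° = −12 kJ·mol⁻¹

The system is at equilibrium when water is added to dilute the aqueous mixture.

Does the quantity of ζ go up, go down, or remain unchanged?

Dilution lowers every aqueous concentration by the same factor. Δn_aq = 0 − 5 = -5, so the system shifts toward the side with more dissolved moles — to the left.
The net shift is to the left. ζ is a reactant, so its amount increases.

increases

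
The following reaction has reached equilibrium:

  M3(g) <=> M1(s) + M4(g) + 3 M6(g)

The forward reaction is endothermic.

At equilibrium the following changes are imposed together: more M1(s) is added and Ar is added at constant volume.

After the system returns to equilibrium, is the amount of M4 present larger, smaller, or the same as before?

M1 is a pure solid; its activity is 1 regardless of amount, so Q is unaffected — no shift from this change.
At constant volume, adding an inert gas leaves every reacting species' partial pressure unchanged, so Q is unchanged — no shift from this change.
No net shift occurs, so the amount of M4 is unchanged.

unchanged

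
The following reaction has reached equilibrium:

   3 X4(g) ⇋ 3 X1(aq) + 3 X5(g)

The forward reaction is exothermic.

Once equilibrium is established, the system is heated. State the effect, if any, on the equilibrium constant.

K depends on temperature via the van 't Hoff relation. The forward reaction is exothermic, so raising T decreases K.

decreases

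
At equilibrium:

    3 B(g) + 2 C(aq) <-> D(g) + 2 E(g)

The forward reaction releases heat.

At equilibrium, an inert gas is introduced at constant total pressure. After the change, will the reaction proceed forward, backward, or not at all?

no shift

Adding inert gas at constant total pressure expands the volume, scaling every reacting partial pressure by the same factor. Δn_gas = 3 − 3 = 0, so Q is unchanged — no shift.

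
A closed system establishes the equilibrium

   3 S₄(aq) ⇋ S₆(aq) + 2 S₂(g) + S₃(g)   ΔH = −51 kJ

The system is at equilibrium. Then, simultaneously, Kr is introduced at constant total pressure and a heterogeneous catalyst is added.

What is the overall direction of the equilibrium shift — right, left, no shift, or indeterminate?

right

Adding inert gas at constant total pressure expands the volume and lowers every reacting partial pressure. With Δn_gas = 3 − 0 = +3, Q moves away from K toward the side with fewer gas moles, so the system shifts toward the side with more gas moles — to the right.
A catalyst speeds both forward and reverse rates equally; it changes neither Q nor K — no shift from this change.
Only the nonzero effect(s) matter; the net shift is to the right.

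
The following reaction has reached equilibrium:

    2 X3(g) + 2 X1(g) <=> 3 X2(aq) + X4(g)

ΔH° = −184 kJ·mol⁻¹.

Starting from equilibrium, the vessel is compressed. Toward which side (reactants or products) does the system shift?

Gas moles: reactants 4, products 1 (Δn_gas = -3). Compression shifts the system toward the side with fewer moles of gas — to the right.

right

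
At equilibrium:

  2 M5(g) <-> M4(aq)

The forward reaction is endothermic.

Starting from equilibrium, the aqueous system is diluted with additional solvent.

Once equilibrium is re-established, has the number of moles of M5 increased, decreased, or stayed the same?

Dilution lowers every aqueous concentration by the same factor. Δn_aq = 1 − 0 = +1, so the system shifts toward the side with more dissolved moles — to the right.
The net shift is to the right. M5 is a reactant, so its amount decreases.

decreases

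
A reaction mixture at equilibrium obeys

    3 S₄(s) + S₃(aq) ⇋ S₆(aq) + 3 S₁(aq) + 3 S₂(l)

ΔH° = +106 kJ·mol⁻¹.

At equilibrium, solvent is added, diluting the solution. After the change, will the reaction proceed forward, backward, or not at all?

right

Dilution lowers every aqueous concentration by the same factor. Δn_aq = 4 − 1 = +3, so the system shifts toward the side with more dissolved moles — to the right.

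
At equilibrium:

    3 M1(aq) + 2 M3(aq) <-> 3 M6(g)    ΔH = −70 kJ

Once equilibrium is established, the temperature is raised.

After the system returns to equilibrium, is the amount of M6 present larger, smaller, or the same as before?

The forward reaction is exothermic. Raising T favours the endothermic direction — shift to the left.
The net shift is to the left. M6 is a product, so its amount decreases.

decreases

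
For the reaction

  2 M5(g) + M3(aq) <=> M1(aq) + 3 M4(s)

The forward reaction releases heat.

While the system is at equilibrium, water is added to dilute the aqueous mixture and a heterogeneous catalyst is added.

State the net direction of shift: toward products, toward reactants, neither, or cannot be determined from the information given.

no shift

Dilution scales every aqueous concentration by the same factor. Δn_aq = 1 − 1 = 0, so Q is unchanged — no shift.
A catalyst speeds both forward and reverse rates equally; it changes neither Q nor K — no shift from this change.
None of the changes alters Q relative to K, so there is no net shift.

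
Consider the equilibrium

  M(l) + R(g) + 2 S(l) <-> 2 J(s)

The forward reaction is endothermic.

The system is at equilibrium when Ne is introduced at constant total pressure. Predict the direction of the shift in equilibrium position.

left

Adding inert gas at constant total pressure expands the volume and lowers every reacting partial pressure. With Δn_gas = 0 − 1 = -1, Q moves away from K toward the side with fewer gas moles, so the system shifts toward the side with more gas moles — to the left.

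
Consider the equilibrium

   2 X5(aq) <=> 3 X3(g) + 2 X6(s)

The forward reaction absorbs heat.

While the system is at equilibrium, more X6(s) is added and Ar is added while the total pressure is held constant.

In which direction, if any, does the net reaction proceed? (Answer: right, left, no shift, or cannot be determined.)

right

X6 is a pure solid; its activity is 1 regardless of amount, so Q is unaffected — no shift from this change.
Adding inert gas at constant total pressure expands the volume and lowers every reacting partial pressure. With Δn_gas = 3 − 0 = +3, Q moves away from K toward the side with fewer gas moles, so the system shifts toward the side with more gas moles — to the right.
Only the nonzero effect(s) matter; the net shift is to the right.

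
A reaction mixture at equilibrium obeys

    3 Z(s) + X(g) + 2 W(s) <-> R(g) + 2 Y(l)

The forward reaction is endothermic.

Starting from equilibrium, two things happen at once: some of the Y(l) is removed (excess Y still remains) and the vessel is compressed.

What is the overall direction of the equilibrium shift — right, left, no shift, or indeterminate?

no shift

Y is a pure liquid; its activity is 1 regardless of amount, so Q is unaffected — no shift from this change.
Gas moles: reactants 1, products 1. Δn_gas = 0, so a volume change leaves Q equal to K — no shift from this change.
None of the changes alters Q relative to K, so there is no net shift.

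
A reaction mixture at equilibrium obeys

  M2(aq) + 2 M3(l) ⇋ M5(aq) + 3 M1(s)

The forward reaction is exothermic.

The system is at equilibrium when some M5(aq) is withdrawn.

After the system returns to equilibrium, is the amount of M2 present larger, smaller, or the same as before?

Removing M5 (aq), a product, drives the reaction to the right.
The net shift is to the right. M2 is a reactant, so its amount decreases.

decreases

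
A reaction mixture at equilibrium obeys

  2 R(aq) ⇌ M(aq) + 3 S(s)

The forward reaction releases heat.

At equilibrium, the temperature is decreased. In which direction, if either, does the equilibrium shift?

right

The forward reaction is exothermic. Lowering T favours the exothermic direction — shift to the right.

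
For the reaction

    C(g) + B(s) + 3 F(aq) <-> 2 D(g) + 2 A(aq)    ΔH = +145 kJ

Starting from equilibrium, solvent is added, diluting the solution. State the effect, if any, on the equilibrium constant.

The equilibrium constant depends only on temperature. This perturbation may move the position of equilibrium, but since T is unchanged, K itself is unchanged.

unchanged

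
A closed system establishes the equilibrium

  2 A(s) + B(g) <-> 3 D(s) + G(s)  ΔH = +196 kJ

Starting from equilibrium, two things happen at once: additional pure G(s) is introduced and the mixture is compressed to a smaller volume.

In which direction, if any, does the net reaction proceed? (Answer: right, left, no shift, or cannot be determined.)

G is a pure solid; its activity is 1 regardless of amount, so Q is unaffected — no shift from this change.
Gas moles: reactants 1, products 0 (Δn_gas = -1). Compression shifts the system toward the side with fewer moles of gas — to the right.
Only the nonzero effect(s) matter; the net shift is to the right.

right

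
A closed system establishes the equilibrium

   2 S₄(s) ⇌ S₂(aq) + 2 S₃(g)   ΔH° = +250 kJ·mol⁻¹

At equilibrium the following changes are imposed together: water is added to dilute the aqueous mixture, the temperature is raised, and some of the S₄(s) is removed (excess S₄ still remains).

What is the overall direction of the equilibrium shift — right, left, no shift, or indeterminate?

Dilution lowers every aqueous concentration by the same factor. Δn_aq = 1 − 0 = +1, so the system shifts toward the side with more dissolved moles — to the right.
The forward reaction is endothermic. Raising T favours the endothermic direction — shift to the right.
S₄ is a pure solid; its activity is 1 regardless of amount, so Q is unaffected — no shift from this change.
Only the nonzero effect(s) matter; the net shift is to the right.

right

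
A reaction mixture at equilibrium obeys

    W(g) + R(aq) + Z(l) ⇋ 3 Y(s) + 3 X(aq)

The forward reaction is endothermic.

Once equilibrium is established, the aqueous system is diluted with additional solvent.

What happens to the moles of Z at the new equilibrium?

decreases

Dilution lowers every aqueous concentration by the same factor. Δn_aq = 3 − 1 = +2, so the system shifts toward the side with more dissolved moles — to the right.
The net shift is to the right. Z is a reactant, so its amount decreases.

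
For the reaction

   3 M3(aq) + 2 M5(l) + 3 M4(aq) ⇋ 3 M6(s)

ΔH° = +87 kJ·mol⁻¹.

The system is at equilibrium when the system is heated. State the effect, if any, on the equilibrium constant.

K depends on temperature via the van 't Hoff relation. The forward reaction is endothermic, so raising T increases K.

increases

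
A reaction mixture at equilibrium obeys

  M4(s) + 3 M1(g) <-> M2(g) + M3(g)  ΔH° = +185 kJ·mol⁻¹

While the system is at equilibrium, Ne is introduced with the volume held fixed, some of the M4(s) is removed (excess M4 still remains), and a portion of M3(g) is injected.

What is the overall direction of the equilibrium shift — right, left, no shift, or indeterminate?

At constant volume, adding an inert gas leaves every reacting species' partial pressure unchanged, so Q is unchanged — no shift from this change.
M4 is a pure solid; its activity is 1 regardless of amount, so Q is unaffected — no shift from this change.
Adding M3 (g), a product, drives the reaction to the left.
Only the nonzero effect(s) matter; the net shift is to the left.

left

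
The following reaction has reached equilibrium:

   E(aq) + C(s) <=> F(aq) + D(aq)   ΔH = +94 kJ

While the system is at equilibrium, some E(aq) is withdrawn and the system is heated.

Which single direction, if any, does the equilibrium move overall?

Removing E (aq), a reactant, drives the reaction to the left.
The forward reaction is endothermic. Raising T favours the endothermic direction — shift to the right.
The individual effects push in opposite directions; without quantitative information the net direction cannot be determined.

cannot be determined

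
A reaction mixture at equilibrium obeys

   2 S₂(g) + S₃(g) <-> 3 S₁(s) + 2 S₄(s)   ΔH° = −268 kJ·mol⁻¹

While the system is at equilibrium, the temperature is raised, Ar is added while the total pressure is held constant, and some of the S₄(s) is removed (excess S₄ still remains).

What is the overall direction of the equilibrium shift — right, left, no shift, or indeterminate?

The forward reaction is exothermic. Raising T favours the endothermic direction — shift to the left.
Adding inert gas at constant total pressure expands the volume and lowers every reacting partial pressure. With Δn_gas = 0 − 3 = -3, Q moves away from K toward the side with fewer gas moles, so the system shifts toward the side with more gas moles — to the left.
S₄ is a pure solid; its activity is 1 regardless of amount, so Q is unaffected — no shift from this change.
Only the nonzero effect(s) matter; the net shift is to the left.

left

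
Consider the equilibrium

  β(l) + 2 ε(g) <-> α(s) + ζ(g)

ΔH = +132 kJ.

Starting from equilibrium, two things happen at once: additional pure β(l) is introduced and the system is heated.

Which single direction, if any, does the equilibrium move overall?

β is a pure liquid; its activity is 1 regardless of amount, so Q is unaffected — no shift from this change.
The forward reaction is endothermic. Raising T favours the endothermic direction — shift to the right.
Only the nonzero effect(s) matter; the net shift is to the right.

right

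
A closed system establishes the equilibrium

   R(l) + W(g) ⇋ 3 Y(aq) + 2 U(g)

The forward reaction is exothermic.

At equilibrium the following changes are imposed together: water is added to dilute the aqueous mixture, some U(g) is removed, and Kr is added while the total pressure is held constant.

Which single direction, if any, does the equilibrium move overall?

right

Dilution lowers every aqueous concentration by the same factor. Δn_aq = 3 − 0 = +3, so the system shifts toward the side with more dissolved moles — to the right.
Removing U (g), a product, drives the reaction to the right.
Adding inert gas at constant total pressure expands the volume and lowers every reacting partial pressure. With Δn_gas = 2 − 1 = +1, Q moves away from K toward the side with fewer gas moles, so the system shifts toward the side with more gas moles — to the right.
All effects act in the same direction — net shift to the right.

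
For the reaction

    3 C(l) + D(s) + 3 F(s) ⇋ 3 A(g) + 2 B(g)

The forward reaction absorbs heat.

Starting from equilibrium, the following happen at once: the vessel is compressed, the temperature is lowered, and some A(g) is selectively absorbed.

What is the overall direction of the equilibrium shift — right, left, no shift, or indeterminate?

Gas moles: reactants 0, products 5 (Δn_gas = +5). Compression shifts the system toward the side with fewer moles of gas — to the left.
The forward reaction is endothermic. Lowering T favours the exothermic direction — shift to the left.
Removing A (g), a product, drives the reaction to the right.
The individual effects push in opposite directions; without quantitative information the net direction cannot be determined.

cannot be determined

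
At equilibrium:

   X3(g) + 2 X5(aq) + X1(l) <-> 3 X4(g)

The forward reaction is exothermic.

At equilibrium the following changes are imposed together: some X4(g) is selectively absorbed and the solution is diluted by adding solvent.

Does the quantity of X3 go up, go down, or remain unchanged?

Removing X4 (g), a product, drives the reaction to the right.
Dilution lowers every aqueous concentration by the same factor. Δn_aq = 0 − 2 = -2, so the system shifts toward the side with more dissolved moles — to the left.
The two effects oppose each other, so the net shift — and hence the change in X3 — cannot be determined from the given information.

cannot be determined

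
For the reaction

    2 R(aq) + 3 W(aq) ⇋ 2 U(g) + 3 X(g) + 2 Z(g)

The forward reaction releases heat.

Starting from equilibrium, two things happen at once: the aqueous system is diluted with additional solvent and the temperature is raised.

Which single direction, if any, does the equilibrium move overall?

left

Dilution lowers every aqueous concentration by the same factor. Δn_aq = 0 − 5 = -5, so the system shifts toward the side with more dissolved moles — to the left.
The forward reaction is exothermic. Raising T favours the endothermic direction — shift to the left.
All effects act in the same direction — net shift to the left.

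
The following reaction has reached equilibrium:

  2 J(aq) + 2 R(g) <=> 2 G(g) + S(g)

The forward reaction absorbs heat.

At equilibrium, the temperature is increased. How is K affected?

increases

K depends on temperature via the van 't Hoff relation. The forward reaction is endothermic, so raising T increases K.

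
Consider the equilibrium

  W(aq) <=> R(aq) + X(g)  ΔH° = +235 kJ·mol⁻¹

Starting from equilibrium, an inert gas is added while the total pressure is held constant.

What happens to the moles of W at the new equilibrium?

decreases

Adding inert gas at constant total pressure expands the volume and lowers every reacting partial pressure. With Δn_gas = 1 − 0 = +1, Q moves away from K toward the side with fewer gas moles, so the system shifts toward the side with more gas moles — to the right.
The net shift is to the right. W is a reactant, so its amount decreases.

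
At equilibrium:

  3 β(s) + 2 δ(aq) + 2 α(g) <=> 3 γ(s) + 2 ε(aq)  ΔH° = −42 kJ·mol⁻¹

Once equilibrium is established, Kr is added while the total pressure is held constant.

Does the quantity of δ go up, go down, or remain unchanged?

Adding inert gas at constant total pressure expands the volume and lowers every reacting partial pressure. With Δn_gas = 0 − 2 = -2, Q moves away from K toward the side with fewer gas moles, so the system shifts toward the side with more gas moles — to the left.
The net shift is to the left. δ is a reactant, so its amount increases.

increases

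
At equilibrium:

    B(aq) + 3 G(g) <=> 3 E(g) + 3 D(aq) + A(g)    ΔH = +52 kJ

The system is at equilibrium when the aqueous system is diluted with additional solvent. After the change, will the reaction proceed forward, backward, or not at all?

Dilution lowers every aqueous concentration by the same factor. Δn_aq = 3 − 1 = +2, so the system shifts toward the side with more dissolved moles — to the right.

right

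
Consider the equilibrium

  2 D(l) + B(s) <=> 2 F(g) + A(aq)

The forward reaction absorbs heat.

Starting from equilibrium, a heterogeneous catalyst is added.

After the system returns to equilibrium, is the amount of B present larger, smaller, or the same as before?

unchanged

A catalyst speeds both forward and reverse rates equally; it changes neither Q nor K — no shift from this change.
No net shift occurs, so the amount of B is unchanged.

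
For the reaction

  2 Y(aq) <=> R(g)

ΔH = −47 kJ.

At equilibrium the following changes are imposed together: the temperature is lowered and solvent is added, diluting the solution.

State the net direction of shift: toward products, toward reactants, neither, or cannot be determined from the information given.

The forward reaction is exothermic. Lowering T favours the exothermic direction — shift to the right.
Dilution lowers every aqueous concentration by the same factor. Δn_aq = 0 − 2 = -2, so the system shifts toward the side with more dissolved moles — to the left.
The individual effects push in opposite directions; without quantitative information the net direction cannot be determined.

cannot be determined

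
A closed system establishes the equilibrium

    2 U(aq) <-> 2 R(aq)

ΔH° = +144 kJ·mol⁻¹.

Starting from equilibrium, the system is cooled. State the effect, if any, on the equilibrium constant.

K depends on temperature via the van 't Hoff relation. The forward reaction is endothermic, so lowering T decreases K.

decreases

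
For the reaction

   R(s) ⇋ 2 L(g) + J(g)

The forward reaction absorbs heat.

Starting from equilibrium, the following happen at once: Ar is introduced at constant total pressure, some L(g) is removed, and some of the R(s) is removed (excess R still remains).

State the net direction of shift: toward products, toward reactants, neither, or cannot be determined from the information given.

Adding inert gas at constant total pressure expands the volume and lowers every reacting partial pressure. With Δn_gas = 3 − 0 = +3, Q moves away from K toward the side with fewer gas moles, so the system shifts toward the side with more gas moles — to the right.
Removing L (g), a product, drives the reaction to the right.
R is a pure solid; its activity is 1 regardless of amount, so Q is unaffected — no shift from this change.
Only the nonzero effect(s) matter; the net shift is to the right.

right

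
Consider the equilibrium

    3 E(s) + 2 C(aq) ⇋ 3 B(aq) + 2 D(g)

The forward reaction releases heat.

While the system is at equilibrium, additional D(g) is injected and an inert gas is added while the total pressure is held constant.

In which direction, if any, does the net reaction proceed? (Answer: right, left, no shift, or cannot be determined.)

cannot be determined

Adding D (g), a product, drives the reaction to the left.
Adding inert gas at constant total pressure expands the volume and lowers every reacting partial pressure. With Δn_gas = 2 − 0 = +2, Q moves away from K toward the side with fewer gas moles, so the system shifts toward the side with more gas moles — to the right.
The individual effects push in opposite directions; without quantitative information the net direction cannot be determined.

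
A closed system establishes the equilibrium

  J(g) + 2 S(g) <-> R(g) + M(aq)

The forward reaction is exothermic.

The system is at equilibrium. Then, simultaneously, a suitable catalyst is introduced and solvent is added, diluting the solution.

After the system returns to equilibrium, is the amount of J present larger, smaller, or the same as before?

decreases

A catalyst speeds both forward and reverse rates equally; it changes neither Q nor K — no shift from this change.
Dilution lowers every aqueous concentration by the same factor. Δn_aq = 1 − 0 = +1, so the system shifts toward the side with more dissolved moles — to the right.
The net shift is to the right. J is a reactant, so its amount decreases.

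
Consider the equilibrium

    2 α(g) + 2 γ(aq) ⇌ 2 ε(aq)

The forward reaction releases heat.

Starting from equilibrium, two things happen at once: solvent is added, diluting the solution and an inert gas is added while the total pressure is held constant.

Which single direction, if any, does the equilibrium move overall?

left

Dilution scales every aqueous concentration by the same factor. Δn_aq = 2 − 2 = 0, so Q is unchanged — no shift.
Adding inert gas at constant total pressure expands the volume and lowers every reacting partial pressure. With Δn_gas = 0 − 2 = -2, Q moves away from K toward the side with fewer gas moles, so the system shifts toward the side with more gas moles — to the left.
Only the nonzero effect(s) matter; the net shift is to the left.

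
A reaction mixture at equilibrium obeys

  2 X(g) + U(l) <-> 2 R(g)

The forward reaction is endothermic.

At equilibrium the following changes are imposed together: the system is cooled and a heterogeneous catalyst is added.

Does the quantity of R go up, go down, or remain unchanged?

The forward reaction is endothermic. Lowering T favours the exothermic direction — shift to the left.
A catalyst speeds both forward and reverse rates equally; it changes neither Q nor K — no shift from this change.
The net shift is to the left. R is a product, so its amount decreases.

decreases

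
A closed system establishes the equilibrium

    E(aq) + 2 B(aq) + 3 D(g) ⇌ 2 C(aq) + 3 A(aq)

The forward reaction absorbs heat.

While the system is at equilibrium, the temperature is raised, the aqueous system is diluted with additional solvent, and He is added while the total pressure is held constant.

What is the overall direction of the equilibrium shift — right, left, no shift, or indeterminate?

cannot be determined

The forward reaction is endothermic. Raising T favours the endothermic direction — shift to the right.
Dilution lowers every aqueous concentration by the same factor. Δn_aq = 5 − 3 = +2, so the system shifts toward the side with more dissolved moles — to the right.
Adding inert gas at constant total pressure expands the volume and lowers every reacting partial pressure. With Δn_gas = 0 − 3 = -3, Q moves away from K toward the side with fewer gas moles, so the system shifts toward the side with more gas moles — to the left.
The individual effects push in opposite directions; without quantitative information the net direction cannot be determined.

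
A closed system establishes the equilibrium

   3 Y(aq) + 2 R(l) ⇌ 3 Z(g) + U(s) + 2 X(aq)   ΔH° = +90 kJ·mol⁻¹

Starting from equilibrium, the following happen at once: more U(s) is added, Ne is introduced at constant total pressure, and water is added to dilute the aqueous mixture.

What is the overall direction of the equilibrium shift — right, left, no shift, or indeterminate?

cannot be determined

U is a pure solid; its activity is 1 regardless of amount, so Q is unaffected — no shift from this change.
Adding inert gas at constant total pressure expands the volume and lowers every reacting partial pressure. With Δn_gas = 3 − 0 = +3, Q moves away from K toward the side with fewer gas moles, so the system shifts toward the side with more gas moles — to the right.
Dilution lowers every aqueous concentration by the same factor. Δn_aq = 2 − 3 = -1, so the system shifts toward the side with more dissolved moles — to the left.
The individual effects push in opposite directions; without quantitative information the net direction cannot be determined.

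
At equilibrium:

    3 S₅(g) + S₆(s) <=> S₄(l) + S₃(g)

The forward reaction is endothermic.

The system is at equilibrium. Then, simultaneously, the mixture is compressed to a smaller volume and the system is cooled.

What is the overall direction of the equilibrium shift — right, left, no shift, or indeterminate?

cannot be determined

Gas moles: reactants 3, products 1 (Δn_gas = -2). Compression shifts the system toward the side with fewer moles of gas — to the right.
The forward reaction is endothermic. Lowering T favours the exothermic direction — shift to the left.
The individual effects push in opposite directions; without quantitative information the net direction cannot be determined.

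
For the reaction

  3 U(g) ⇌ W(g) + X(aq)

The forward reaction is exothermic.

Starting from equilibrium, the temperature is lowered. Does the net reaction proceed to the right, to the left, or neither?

The forward reaction is exothermic. Lowering T favours the exothermic direction — shift to the right.

right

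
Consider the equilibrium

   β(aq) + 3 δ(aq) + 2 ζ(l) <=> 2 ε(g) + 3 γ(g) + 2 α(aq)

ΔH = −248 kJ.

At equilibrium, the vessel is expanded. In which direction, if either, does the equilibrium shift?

Gas moles: reactants 0, products 5 (Δn_gas = +5). Expansion shifts the system toward the side with more moles of gas — to the right.

right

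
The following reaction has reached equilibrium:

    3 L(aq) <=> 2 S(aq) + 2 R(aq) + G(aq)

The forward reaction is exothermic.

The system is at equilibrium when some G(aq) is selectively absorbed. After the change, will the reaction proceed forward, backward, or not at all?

Removing G (aq), a product, drives the reaction to the right.

right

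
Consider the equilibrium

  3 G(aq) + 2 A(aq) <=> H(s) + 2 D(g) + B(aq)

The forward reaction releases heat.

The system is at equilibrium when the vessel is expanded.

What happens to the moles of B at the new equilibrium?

increases

Gas moles: reactants 0, products 2 (Δn_gas = +2). Expansion shifts the system toward the side with more moles of gas — to the right.
The net shift is to the right. B is a product, so its amount increases.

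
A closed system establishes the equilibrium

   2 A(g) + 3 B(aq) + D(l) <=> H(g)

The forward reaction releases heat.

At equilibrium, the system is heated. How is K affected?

K depends on temperature via the van 't Hoff relation. The forward reaction is exothermic, so raising T decreases K.

decreases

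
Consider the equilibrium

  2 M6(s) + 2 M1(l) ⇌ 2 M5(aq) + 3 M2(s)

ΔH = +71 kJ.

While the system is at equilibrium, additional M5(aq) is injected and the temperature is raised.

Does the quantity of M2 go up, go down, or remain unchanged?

Adding M5 (aq), a product, drives the reaction to the left.
The forward reaction is endothermic. Raising T favours the endothermic direction — shift to the right.
The two effects oppose each other, so the net shift — and hence the change in M2 — cannot be determined from the given information.

cannot be determined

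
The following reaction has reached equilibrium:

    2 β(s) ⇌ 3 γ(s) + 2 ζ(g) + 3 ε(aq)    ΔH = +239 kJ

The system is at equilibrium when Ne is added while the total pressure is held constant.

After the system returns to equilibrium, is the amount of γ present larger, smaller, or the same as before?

Adding inert gas at constant total pressure expands the volume and lowers every reacting partial pressure. With Δn_gas = 2 − 0 = +2, Q moves away from K toward the side with fewer gas moles, so the system shifts toward the side with more gas moles — to the right.
The net shift is to the right. γ is a product, so its amount increases.

increases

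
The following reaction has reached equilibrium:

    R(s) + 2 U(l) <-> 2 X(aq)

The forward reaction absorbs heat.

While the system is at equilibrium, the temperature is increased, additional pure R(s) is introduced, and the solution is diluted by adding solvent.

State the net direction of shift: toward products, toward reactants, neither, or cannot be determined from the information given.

right

The forward reaction is endothermic. Raising T favours the endothermic direction — shift to the right.
R is a pure solid; its activity is 1 regardless of amount, so Q is unaffected — no shift from this change.
Dilution lowers every aqueous concentration by the same factor. Δn_aq = 2 − 0 = +2, so the system shifts toward the side with more dissolved moles — to the right.
Only the nonzero effect(s) matter; the net shift is to the right.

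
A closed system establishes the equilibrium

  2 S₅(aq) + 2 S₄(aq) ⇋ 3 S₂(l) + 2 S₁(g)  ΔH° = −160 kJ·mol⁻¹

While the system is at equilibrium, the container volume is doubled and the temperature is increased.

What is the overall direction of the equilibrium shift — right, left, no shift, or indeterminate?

Gas moles: reactants 0, products 2 (Δn_gas = +2). Expansion shifts the system toward the side with more moles of gas — to the right.
The forward reaction is exothermic. Raising T favours the endothermic direction — shift to the left.
The individual effects push in opposite directions; without quantitative information the net direction cannot be determined.

cannot be determined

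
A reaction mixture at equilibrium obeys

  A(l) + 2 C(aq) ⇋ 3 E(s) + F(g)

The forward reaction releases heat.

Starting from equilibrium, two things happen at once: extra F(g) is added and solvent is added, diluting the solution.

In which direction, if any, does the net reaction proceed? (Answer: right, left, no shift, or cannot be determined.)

left

Adding F (g), a product, drives the reaction to the left.
Dilution lowers every aqueous concentration by the same factor. Δn_aq = 0 − 2 = -2, so the system shifts toward the side with more dissolved moles — to the left.
All effects act in the same direction — net shift to the left.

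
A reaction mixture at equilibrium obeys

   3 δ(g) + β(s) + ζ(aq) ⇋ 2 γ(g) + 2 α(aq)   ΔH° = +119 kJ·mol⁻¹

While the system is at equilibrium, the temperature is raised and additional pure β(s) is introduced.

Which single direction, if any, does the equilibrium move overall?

The forward reaction is endothermic. Raising T favours the endothermic direction — shift to the right.
β is a pure solid; its activity is 1 regardless of amount, so Q is unaffected — no shift from this change.
Only the nonzero effect(s) matter; the net shift is to the right.

right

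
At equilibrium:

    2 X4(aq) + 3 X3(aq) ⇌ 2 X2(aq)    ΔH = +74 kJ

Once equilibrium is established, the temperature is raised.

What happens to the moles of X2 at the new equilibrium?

The forward reaction is endothermic. Raising T favours the endothermic direction — shift to the right.
The net shift is to the right. X2 is a product, so its amount increases.

increases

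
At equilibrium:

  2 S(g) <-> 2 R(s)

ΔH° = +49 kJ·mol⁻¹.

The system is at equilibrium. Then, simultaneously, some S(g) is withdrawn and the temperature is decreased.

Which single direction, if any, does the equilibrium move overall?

Removing S (g), a reactant, drives the reaction to the left.
The forward reaction is endothermic. Lowering T favours the exothermic direction — shift to the left.
All effects act in the same direction — net shift to the left.

left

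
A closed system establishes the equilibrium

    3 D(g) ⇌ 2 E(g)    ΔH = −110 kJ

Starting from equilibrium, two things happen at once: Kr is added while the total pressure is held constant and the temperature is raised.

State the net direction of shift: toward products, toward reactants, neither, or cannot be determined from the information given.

Adding inert gas at constant total pressure expands the volume and lowers every reacting partial pressure. With Δn_gas = 2 − 3 = -1, Q moves away from K toward the side with fewer gas moles, so the system shifts toward the side with more gas moles — to the left.
The forward reaction is exothermic. Raising T favours the endothermic direction — shift to the left.
All effects act in the same direction — net shift to the left.

left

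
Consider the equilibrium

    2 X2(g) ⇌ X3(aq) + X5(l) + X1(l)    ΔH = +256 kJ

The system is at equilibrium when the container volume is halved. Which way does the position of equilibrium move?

Gas moles: reactants 2, products 0 (Δn_gas = -2). Compression shifts the system toward the side with fewer moles of gas — to the right.

right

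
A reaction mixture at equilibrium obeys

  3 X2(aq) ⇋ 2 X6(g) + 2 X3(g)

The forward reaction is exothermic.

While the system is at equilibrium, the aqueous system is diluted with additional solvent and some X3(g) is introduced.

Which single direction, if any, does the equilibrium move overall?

left

Dilution lowers every aqueous concentration by the same factor. Δn_aq = 0 − 3 = -3, so the system shifts toward the side with more dissolved moles — to the left.
Adding X3 (g), a product, drives the reaction to the left.
All effects act in the same direction — net shift to the left.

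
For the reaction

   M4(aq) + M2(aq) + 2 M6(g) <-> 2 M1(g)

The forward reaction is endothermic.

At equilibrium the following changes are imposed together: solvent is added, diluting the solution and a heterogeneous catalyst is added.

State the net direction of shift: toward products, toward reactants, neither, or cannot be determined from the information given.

left

Dilution lowers every aqueous concentration by the same factor. Δn_aq = 0 − 2 = -2, so the system shifts toward the side with more dissolved moles — to the left.
A catalyst speeds both forward and reverse rates equally; it changes neither Q nor K — no shift from this change.
Only the nonzero effect(s) matter; the net shift is to the left.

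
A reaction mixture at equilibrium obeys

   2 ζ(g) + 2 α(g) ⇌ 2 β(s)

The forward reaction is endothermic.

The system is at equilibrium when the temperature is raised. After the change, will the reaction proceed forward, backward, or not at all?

right

The forward reaction is endothermic. Raising T favours the endothermic direction — shift to the right.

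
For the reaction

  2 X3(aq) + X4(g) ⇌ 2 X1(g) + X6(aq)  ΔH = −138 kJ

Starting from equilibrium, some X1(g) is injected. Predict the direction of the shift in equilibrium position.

Adding X1 (g), a product, drives the reaction to the left.

left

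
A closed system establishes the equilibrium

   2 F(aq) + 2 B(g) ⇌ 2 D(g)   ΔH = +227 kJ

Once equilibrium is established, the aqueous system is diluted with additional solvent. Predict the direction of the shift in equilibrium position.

left

Dilution lowers every aqueous concentration by the same factor. Δn_aq = 0 − 2 = -2, so the system shifts toward the side with more dissolved moles — to the left.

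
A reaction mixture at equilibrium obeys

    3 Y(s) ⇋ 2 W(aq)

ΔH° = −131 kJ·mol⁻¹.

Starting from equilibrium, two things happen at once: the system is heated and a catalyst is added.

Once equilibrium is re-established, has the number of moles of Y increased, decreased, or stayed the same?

increases

The forward reaction is exothermic. Raising T favours the endothermic direction — shift to the left.
A catalyst speeds both forward and reverse rates equally; it changes neither Q nor K — no shift from this change.
The net shift is to the left. Y is a reactant, so its amount increases.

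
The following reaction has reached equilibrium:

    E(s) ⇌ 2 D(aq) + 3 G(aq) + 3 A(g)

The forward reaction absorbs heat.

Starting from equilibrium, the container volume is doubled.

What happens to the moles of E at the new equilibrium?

Gas moles: reactants 0, products 3 (Δn_gas = +3). Expansion shifts the system toward the side with more moles of gas — to the right.
The net shift is to the right. E is a reactant, so its amount decreases.

decreases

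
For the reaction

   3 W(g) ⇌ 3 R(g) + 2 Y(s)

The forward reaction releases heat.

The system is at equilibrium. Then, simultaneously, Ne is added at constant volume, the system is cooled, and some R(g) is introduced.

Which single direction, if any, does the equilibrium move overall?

cannot be determined

At constant volume, adding an inert gas leaves every reacting species' partial pressure unchanged, so Q is unchanged — no shift from this change.
The forward reaction is exothermic. Lowering T favours the exothermic direction — shift to the right.
Adding R (g), a product, drives the reaction to the left.
The individual effects push in opposite directions; without quantitative information the net direction cannot be determined.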